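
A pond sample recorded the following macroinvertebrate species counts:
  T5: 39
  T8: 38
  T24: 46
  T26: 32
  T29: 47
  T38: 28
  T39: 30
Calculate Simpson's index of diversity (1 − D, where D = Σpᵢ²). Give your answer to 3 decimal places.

0.852

Total N = 39+38+46+32+47+28+30 = 260, so the proportions are 0.15, 0.14615, 0.17692, 0.12308, 0.18077, 0.10769, 0.11538 (working shown to 5 dp, full precision carried).
D = 0.15² + 0.14615² + 0.17692² + 0.12308² + 0.18077² + 0.10769² + 0.11538² = 0.02250 + 0.02136 + 0.03130 + 0.01515 + 0.03268 + 0.01160 + 0.01331 = 0.14790.
So 1 − D = 0.85210, i.e. 0.852 to 3 decimal places.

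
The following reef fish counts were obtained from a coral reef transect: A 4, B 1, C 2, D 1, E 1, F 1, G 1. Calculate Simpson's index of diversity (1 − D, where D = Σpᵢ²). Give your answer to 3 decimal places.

0.793

Total N = 4+1+2+1+1+1+1 = 11, so the proportions are 0.36364, 0.09091, 0.18182, 0.09091, 0.09091, 0.09091, 0.09091 (working shown to 5 dp, full precision carried).
D = 0.36364² + 0.09091² + 0.18182² + 0.09091² + 0.09091² + 0.09091² + 0.09091² = 0.13223 + 0.00826 + 0.03306 + 0.00826 + 0.00826 + 0.00826 + 0.00826 = 0.20661.
So 1 − D = 0.79339, i.e. 0.793 to 3 decimal places.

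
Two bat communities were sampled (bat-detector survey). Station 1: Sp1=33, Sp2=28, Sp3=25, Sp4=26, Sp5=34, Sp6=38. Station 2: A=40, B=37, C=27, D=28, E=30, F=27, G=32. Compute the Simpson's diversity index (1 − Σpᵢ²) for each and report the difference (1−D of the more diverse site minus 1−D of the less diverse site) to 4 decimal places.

0.0245

Station 1: N=184, proportions 0.179348, 0.152174, 0.13587, 0.141304, 0.184783, 0.206522, giving 1−D = 0.829454 (working shown to 6 dp, full precision carried).
Station 2: N=221, proportions 0.180995, 0.167421, 0.122172, 0.126697, 0.135747, 0.122172, 0.144796, giving 1−D = 0.853914.
Difference = |0.829454 − 0.853914| = 0.024460, i.e. 0.0245 to 4 decimal places.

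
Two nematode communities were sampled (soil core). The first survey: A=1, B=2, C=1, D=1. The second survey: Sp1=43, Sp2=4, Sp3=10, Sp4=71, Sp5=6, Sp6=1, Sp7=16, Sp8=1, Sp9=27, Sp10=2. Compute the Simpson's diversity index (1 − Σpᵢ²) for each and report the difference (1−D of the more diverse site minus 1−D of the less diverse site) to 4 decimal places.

The first survey: N=5, proportions 0.2, 0.4, 0.2, 0.2, giving 1−D = 0.720000 (working shown to 6 dp, full precision carried).
The second survey: N=181, proportions 0.237569, 0.022099, 0.055249, 0.392265, 0.033149, 0.005525, 0.088398, 0.005525, 0.149171, 0.01105, giving 1−D = 0.754800.
Difference = |0.720000 − 0.754800| = 0.034800, i.e. 0.0348 to 4 decimal places.

0.0348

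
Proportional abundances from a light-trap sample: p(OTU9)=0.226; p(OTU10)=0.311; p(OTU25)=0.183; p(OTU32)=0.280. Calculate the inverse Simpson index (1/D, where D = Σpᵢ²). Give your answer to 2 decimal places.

3.85

D = 0.226² + 0.311² + 0.183² + 0.28² = 0.051076 + 0.096721 + 0.033489 + 0.078400 = 0.259686 (working shown to 6 dp, full precision carried).
So 1/D = 3.8508, i.e. 3.85 to 2 decimal places.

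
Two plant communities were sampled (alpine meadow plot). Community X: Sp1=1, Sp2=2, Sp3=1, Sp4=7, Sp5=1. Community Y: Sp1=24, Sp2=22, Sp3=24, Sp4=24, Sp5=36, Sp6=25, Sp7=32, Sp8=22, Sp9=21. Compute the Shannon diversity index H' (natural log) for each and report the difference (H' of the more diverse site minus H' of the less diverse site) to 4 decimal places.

Community X: N=12, proportions 0.083333, 0.166667, 0.083333, 0.583333, 0.083333, giving H' = 1.234268 (working shown to 6 dp, full precision carried).
Community Y: N=230, proportions 0.104348, 0.095652, 0.104348, 0.104348, 0.156522, 0.108696, 0.13913, 0.095652, 0.091304, giving H' = 2.180937.
Difference = |1.234268 − 2.180937| = 0.946669, i.e. 0.9467 to 4 decimal places.

0.9467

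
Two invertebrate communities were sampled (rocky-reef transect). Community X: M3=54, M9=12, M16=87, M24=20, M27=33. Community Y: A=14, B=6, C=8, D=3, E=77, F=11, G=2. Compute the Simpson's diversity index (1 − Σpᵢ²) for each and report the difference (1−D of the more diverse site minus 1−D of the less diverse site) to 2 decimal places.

Community X: N=206, proportions 0.26214, 0.05825, 0.42233, 0.09709, 0.16019, giving 1−D = 0.71444 (working shown to 5 dp, full precision carried).
Community Y: N=121, proportions 0.1157, 0.04959, 0.06612, 0.02479, 0.63636, 0.09091, 0.01653, giving 1−D = 0.56567.
Difference = |0.71444 − 0.56567| = 0.14877, i.e. 0.15 to 2 decimal places.

0.15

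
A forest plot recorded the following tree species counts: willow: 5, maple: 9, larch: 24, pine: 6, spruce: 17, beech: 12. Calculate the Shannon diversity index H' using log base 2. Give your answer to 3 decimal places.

Total N = 5+9+24+6+17+12 = 73, so the proportions are 0.06849, 0.12329, 0.32877, 0.08219, 0.23288, 0.16438 (working shown to 5 dp, full precision carried).
Each pᵢ log₂ pᵢ term: 0.06849×(-3.86790)=-0.26492, 0.12329×(-3.01990)=-0.37232, 0.32877×(-1.60486)=-0.52763, 0.08219×(-3.60486)=-0.29629, 0.23288×(-2.10236)=-0.48959, 0.16438×(-2.60486)=-0.42820.
Sum = -2.37894, so H' = 2.379.

2.379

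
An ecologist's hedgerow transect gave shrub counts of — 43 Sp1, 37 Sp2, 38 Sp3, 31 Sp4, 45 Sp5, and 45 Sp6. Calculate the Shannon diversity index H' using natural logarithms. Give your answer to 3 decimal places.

1.784

Total N = 43+37+38+31+45+45 = 239, so the proportions are 0.17992, 0.15481, 0.159, 0.12971, 0.18828, 0.18828 (working shown to 5 dp, full precision carried).
Each pᵢ ln pᵢ term: 0.17992×(-1.71526)=-0.30860, 0.15481×(-1.86555)=-0.28881, 0.159×(-1.83888)=-0.29237, 0.12971×(-2.04248)=-0.26492, 0.18828×(-1.66980)=-0.31440, 0.18828×(-1.66980)=-0.31440.
Sum = -1.78351, so H' = 1.784.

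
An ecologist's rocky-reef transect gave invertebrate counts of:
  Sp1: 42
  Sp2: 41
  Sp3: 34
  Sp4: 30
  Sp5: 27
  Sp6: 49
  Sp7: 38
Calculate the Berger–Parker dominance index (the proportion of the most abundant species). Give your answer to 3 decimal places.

Total N = 42+41+34+30+27+49+38 = 261, so the proportions are 0.16092, 0.15709, 0.13027, 0.11494, 0.10345, 0.18774, 0.14559 (working shown to 5 dp, full precision carried).
The largest proportion is 0.18774, i.e. d = 0.188 to 3 decimal places.

0.188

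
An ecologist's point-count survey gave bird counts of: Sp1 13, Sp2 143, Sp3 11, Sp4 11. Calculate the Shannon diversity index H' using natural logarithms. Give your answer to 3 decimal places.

Total N = 13+143+11+11 = 178, so the proportions are 0.07303, 0.80337, 0.0618, 0.0618 (working shown to 5 dp, full precision carried).
Each pᵢ ln pᵢ term: 0.07303×(-2.61683)=-0.19112, 0.80337×(-0.21894)=-0.17589, 0.0618×(-2.78389)=-0.17204, 0.0618×(-2.78389)=-0.17204.
Sum = -0.71108, so H' = 0.711.

0.711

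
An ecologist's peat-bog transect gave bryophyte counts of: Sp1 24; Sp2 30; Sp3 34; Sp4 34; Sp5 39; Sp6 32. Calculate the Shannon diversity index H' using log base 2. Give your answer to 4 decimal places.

Total N = 24+30+34+34+39+32 = 193, so the proportions are 0.124352, 0.15544, 0.176166, 0.176166, 0.202073, 0.165803 (working shown to 6 dp, full precision carried).
Each pᵢ log₂ pᵢ term: 0.124352×(-3.007495)=-0.373989, 0.15544×(-2.685566)=-0.417446, 0.176166×(-2.504994)=-0.441294, 0.176166×(-2.504994)=-0.441294, 0.202073×(-2.307055)=-0.466192, 0.165803×(-2.592457)=-0.429837.
Sum = -2.570053, so H' = 2.5701.

2.5701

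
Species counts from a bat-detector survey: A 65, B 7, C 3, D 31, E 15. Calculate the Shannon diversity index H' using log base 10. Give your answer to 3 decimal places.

0.520

Total N = 65+7+3+31+15 = 121, so the proportions are 0.53719, 0.05785, 0.02479, 0.2562, 0.12397 (working shown to 5 dp, full precision carried).
Each pᵢ log₁₀ pᵢ term: 0.53719×(-0.26987)=-0.14497, 0.05785×(-1.23769)=-0.07160, 0.02479×(-1.60566)=-0.03981, 0.2562×(-0.59142)=-0.15152, 0.12397×(-0.90669)=-0.11240.
Sum = -0.52031, so H' = 0.520.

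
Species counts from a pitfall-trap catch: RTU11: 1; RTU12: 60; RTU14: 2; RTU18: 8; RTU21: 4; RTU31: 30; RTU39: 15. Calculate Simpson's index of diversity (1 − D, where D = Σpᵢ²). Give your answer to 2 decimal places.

0.67

Total N = 1+60+2+8+4+30+15 = 120, so the proportions are 0.0083, 0.5, 0.0167, 0.0667, 0.0333, 0.25, 0.125 (working shown to 4 dp, full precision carried).
D = 0.0083² + 0.5² + 0.0167² + 0.0667² + 0.0333² + 0.25² + 0.125² = 0.0001 + 0.2500 + 0.0003 + 0.0044 + 0.0011 + 0.0625 + 0.0156 = 0.3340.
So 1 − D = 0.6660, i.e. 0.67 to 2 decimal places.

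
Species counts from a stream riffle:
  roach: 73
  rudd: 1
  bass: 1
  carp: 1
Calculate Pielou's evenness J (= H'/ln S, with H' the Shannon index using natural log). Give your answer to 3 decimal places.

0.151

Total N = 73+1+1+1 = 76, so the proportions are 0.96053, 0.01316, 0.01316, 0.01316 (working shown to 5 dp, full precision carried).
H' = −Σ pᵢ ln pᵢ = −((-0.03868) + (-0.05698) + (-0.05698) + (-0.05698)) = 0.20963.
With S = 4 species, ln S = 1.38629, so J = 0.20963/1.38629 = 0.15122, i.e. 0.151 to 3 decimal places.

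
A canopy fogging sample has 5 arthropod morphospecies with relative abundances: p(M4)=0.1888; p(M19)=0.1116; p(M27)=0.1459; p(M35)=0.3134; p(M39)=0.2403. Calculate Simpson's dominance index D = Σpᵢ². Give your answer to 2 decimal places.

0.23

D = 0.1888² + 0.1116² + 0.1459² + 0.3134² + 0.2403² = 0.0356 + 0.0125 + 0.0213 + 0.0982 + 0.0577 = 0.2254 (working shown to 4 dp, full precision carried).
To 2 decimal places, D = 0.23.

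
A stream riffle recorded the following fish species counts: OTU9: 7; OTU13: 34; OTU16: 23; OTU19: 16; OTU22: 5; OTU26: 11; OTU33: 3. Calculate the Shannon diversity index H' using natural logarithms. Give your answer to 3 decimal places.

1.689

Total N = 7+34+23+16+5+11+3 = 99, so the proportions are 0.07071, 0.34343, 0.23232, 0.16162, 0.05051, 0.11111, 0.0303 (working shown to 5 dp, full precision carried).
Each pᵢ ln pᵢ term: 0.07071×(-2.64921)=-0.18732, 0.34343×(-1.06876)=-0.36705, 0.23232×(-1.45963)=-0.33910, 0.16162×(-1.82253)=-0.29455, 0.05051×(-2.98568)=-0.15079, 0.11111×(-2.19722)=-0.24414, 0.0303×(-3.49651)=-0.10595.
Sum = -1.68890, so H' = 1.689.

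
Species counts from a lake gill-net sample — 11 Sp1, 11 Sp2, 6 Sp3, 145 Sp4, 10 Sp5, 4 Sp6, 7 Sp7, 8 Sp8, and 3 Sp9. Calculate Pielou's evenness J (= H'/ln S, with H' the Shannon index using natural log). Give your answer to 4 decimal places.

Total N = 11+11+6+145+10+4+7+8+3 = 205, so the proportions are 0.053659, 0.053659, 0.029268, 0.707317, 0.04878, 0.019512, 0.034146, 0.039024, 0.014634 (working shown to 6 dp, full precision carried).
H' = −Σ pᵢ ln pᵢ = −((-0.156957) + (-0.156957) + (-0.103354) + (-0.244927) + (-0.147338) + (-0.076814) + (-0.115316) + (-0.126578) + (-0.061820)) = 1.190062.
With S = 9 species, ln S = 2.197225, so J = 1.190062/2.197225 = 0.541620, i.e. 0.5416 to 4 decimal places.

0.5416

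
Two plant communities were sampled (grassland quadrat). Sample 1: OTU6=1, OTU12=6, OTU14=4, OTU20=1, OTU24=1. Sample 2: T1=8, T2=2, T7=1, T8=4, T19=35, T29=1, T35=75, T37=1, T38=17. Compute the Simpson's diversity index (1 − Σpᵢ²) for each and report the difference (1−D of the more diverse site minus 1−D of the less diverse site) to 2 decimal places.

0.02

Sample 1: N=13, proportions 0.076923, 0.461538, 0.307692, 0.076923, 0.076923, giving 1−D = 0.674556 (working shown to 6 dp, full precision carried).
Sample 2: N=144, proportions 0.055556, 0.013889, 0.006944, 0.027778, 0.243056, 0.006944, 0.520833, 0.006944, 0.118056, giving 1−D = 0.651524.
Difference = |0.674556 − 0.651524| = 0.023032, i.e. 0.02 to 2 decimal places.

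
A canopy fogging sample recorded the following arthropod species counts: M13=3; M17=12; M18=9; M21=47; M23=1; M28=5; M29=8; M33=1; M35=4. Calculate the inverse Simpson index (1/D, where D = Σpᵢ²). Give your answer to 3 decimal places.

3.176

Total N = 3+12+9+47+1+5+8+1+4 = 90, so the proportions are 0.0333333, 0.1333333, 0.1, 0.5222222, 0.0111111, 0.0555556, 0.0888889, 0.0111111, 0.0444444 (working shown to 7 dp, full precision carried).
D = 0.0333333² + 0.1333333² + 0.1² + 0.5222222² + 0.0111111² + 0.0555556² + 0.0888889² + 0.0111111² + 0.0444444² = 0.0011111 + 0.0177778 + 0.0100000 + 0.2727160 + 0.0001235 + 0.0030864 + 0.0079012 + 0.0001235 + 0.0019753 = 0.3148148.
So 1/D = 3.17647, i.e. 3.176 to 3 decimal places.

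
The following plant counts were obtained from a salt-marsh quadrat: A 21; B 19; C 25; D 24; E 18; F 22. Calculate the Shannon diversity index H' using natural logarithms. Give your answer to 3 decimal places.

Total N = 21+19+25+24+18+22 = 129, so the proportions are 0.16279, 0.14729, 0.1938, 0.18605, 0.13953, 0.17054 (working shown to 5 dp, full precision carried).
Each pᵢ ln pᵢ term: 0.16279×(-1.81529)=-0.29551, 0.14729×(-1.91537)=-0.28211, 0.1938×(-1.64094)=-0.31801, 0.18605×(-1.68176)=-0.31289, 0.13953×(-1.96944)=-0.27481, 0.17054×(-1.76877)=-0.30165.
Sum = -1.78497, so H' = 1.785.

1.785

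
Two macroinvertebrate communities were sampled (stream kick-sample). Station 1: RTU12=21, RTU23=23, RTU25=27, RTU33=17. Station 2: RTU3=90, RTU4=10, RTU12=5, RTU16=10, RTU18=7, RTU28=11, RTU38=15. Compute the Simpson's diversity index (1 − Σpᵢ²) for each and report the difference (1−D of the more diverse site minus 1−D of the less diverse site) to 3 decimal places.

Station 1: N=88, proportions 0.23864, 0.26136, 0.30682, 0.19318, giving 1−D = 0.74329 (working shown to 5 dp, full precision carried).
Station 2: N=148, proportions 0.60811, 0.06757, 0.03378, 0.06757, 0.0473, 0.07432, 0.10135, giving 1−D = 0.60190.
Difference = |0.74329 − 0.60190| = 0.14139, i.e. 0.141 to 3 decimal places.

0.141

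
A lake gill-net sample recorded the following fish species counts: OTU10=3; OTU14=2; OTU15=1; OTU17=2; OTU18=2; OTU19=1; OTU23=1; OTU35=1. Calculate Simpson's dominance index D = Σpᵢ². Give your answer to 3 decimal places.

0.148

Total N = 3+2+1+2+2+1+1+1 = 13, so the proportions are 0.23077, 0.15385, 0.07692, 0.15385, 0.15385, 0.07692, 0.07692, 0.07692 (working shown to 5 dp, full precision carried).
D = 0.23077² + 0.15385² + 0.07692² + 0.15385² + 0.15385² + 0.07692² + 0.07692² + 0.07692² = 0.05325 + 0.02367 + 0.00592 + 0.02367 + 0.02367 + 0.00592 + 0.00592 + 0.00592 = 0.14793.
To 3 decimal places, D = 0.148.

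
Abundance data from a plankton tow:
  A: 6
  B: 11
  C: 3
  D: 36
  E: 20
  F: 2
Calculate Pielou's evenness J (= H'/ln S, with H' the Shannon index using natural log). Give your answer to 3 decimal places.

0.781

Total N = 6+11+3+36+20+2 = 78, so the proportions are 0.07692, 0.14103, 0.03846, 0.46154, 0.25641, 0.02564 (working shown to 5 dp, full precision carried).
H' = −Σ pᵢ ln pᵢ = −((-0.19730) + (-0.27624) + (-0.12531) + (-0.35686) + (-0.34897) + (-0.09394)) = 1.39862.
With S = 6 species, ln S = 1.79176, so J = 1.39862/1.79176 = 0.78059, i.e. 0.781 to 3 decimal places.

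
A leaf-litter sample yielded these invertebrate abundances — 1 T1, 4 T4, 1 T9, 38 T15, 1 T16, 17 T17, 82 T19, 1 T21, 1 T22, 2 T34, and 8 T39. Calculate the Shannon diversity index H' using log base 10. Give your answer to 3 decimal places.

0.603

Total N = 1+4+1+38+1+17+82+1+1+2+8 = 156, so the proportions are 0.00641, 0.02564, 0.00641, 0.24359, 0.00641, 0.10897, 0.52564, 0.00641, 0.00641, 0.01282, 0.05128 (working shown to 5 dp, full precision carried).
Each pᵢ log₁₀ pᵢ term: 0.00641×(-2.19312)=-0.01406, 0.02564×(-1.59106)=-0.04080, 0.00641×(-2.19312)=-0.01406, 0.24359×(-0.61334)=-0.14940, 0.00641×(-2.19312)=-0.01406, 0.10897×(-0.96268)=-0.10491, 0.52564×(-0.27931)=-0.14682, 0.00641×(-2.19312)=-0.01406, 0.00641×(-2.19312)=-0.01406, 0.01282×(-1.89209)=-0.02426, 0.05128×(-1.29003)=-0.06616.
Sum = -0.60263, so H' = 0.603.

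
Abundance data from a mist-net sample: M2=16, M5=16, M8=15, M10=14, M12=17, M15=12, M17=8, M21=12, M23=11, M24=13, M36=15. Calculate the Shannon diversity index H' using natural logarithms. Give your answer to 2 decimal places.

Total N = 16+16+15+14+17+12+8+12+11+13+15 = 149, so the proportions are 0.1074, 0.1074, 0.1007, 0.094, 0.1141, 0.0805, 0.0537, 0.0805, 0.0738, 0.0872, 0.1007 (working shown to 4 dp, full precision carried).
Each pᵢ ln pᵢ term: 0.1074×(-2.2314)=-0.2396, 0.1074×(-2.2314)=-0.2396, 0.1007×(-2.2959)=-0.2311, 0.094×(-2.3649)=-0.2222, 0.1141×(-2.1707)=-0.2477, 0.0805×(-2.5190)=-0.2029, 0.0537×(-2.9245)=-0.1570, 0.0805×(-2.5190)=-0.2029, 0.0738×(-2.6061)=-0.1924, 0.0872×(-2.4390)=-0.2128, 0.1007×(-2.2959)=-0.2311.
Sum = -2.3793, so H' = 2.38.

2.38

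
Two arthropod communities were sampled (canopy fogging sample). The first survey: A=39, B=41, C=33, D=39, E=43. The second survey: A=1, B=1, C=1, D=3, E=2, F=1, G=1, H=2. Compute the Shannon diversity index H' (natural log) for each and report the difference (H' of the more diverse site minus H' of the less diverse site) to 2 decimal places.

0.37

The first survey: N=195, proportions 0.2, 0.2103, 0.1692, 0.2, 0.2205, giving H' = 1.6057 (working shown to 4 dp, full precision carried).
The second survey: N=12, proportions 0.0833, 0.0833, 0.0833, 0.25, 0.1667, 0.0833, 0.0833, 0.1667, giving H' = 1.9792.
Difference = |1.6057 − 1.9792| = 0.3735, i.e. 0.37 to 2 decimal places.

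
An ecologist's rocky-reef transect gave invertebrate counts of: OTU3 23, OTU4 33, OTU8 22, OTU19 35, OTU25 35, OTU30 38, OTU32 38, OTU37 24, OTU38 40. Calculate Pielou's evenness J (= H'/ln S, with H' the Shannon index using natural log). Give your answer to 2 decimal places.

0.99

Total N = 23+33+22+35+35+38+38+24+40 = 288, so the proportions are 0.0799, 0.1146, 0.0764, 0.1215, 0.1215, 0.1319, 0.1319, 0.0833, 0.1389 (working shown to 4 dp, full precision carried).
H' = −Σ pᵢ ln pᵢ = −((-0.2018) + (-0.2482) + (-0.1965) + (-0.2561) + (-0.2561) + (-0.2672) + (-0.2672) + (-0.2071) + (-0.2742)) = 2.1745.
With S = 9 species, ln S = 2.1972, so J = 2.1745/2.1972 = 0.9897, i.e. 0.99 to 2 decimal places.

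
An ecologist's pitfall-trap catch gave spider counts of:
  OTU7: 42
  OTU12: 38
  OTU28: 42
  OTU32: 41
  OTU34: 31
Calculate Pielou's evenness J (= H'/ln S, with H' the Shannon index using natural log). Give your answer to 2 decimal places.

Total N = 42+38+42+41+31 = 194, so the proportions are 0.2165, 0.1959, 0.2165, 0.2113, 0.1598 (working shown to 4 dp, full precision carried).
H' = −Σ pᵢ ln pᵢ = −((-0.3313) + (-0.3193) + (-0.3313) + (-0.3285) + (-0.2930)) = 1.6034.
With S = 5 species, ln S = 1.6094, so J = 1.6034/1.6094 = 0.9963, i.e. 1.00 to 2 decimal places.

1.00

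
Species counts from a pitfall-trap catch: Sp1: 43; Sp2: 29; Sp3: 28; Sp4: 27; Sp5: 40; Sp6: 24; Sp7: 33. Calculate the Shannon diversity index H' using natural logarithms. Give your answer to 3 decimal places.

Total N = 43+29+28+27+40+24+33 = 224, so the proportions are 0.19196, 0.12946, 0.125, 0.12054, 0.17857, 0.10714, 0.14732 (working shown to 5 dp, full precision carried).
Each pᵢ ln pᵢ term: 0.19196×(-1.65045)=-0.31683, 0.12946×(-2.04435)=-0.26467, 0.125×(-2.07944)=-0.25993, 0.12054×(-2.11581)=-0.25503, 0.17857×(-1.72277)=-0.30764, 0.10714×(-2.23359)=-0.23931, 0.14732×(-1.91514)=-0.28214.
Sum = -1.92555, so H' = 1.926.

1.926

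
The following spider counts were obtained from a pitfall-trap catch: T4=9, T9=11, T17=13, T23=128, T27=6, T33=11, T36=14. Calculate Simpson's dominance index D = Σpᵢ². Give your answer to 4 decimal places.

0.4641

Total N = 9+11+13+128+6+11+14 = 192, so the proportions are 0.046875, 0.057292, 0.067708, 0.666667, 0.03125, 0.057292, 0.072917 (working shown to 6 dp, full precision carried).
D = 0.046875² + 0.057292² + 0.067708² + 0.666667² + 0.03125² + 0.057292² + 0.072917² = 0.002197 + 0.003282 + 0.004584 + 0.444444 + 0.000977 + 0.003282 + 0.005317 = 0.464084.
To 4 decimal places, D = 0.4641.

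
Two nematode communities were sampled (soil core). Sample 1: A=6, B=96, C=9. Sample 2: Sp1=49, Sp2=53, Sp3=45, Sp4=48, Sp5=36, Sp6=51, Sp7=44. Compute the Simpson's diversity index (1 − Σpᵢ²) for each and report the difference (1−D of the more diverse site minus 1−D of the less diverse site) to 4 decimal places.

Sample 1: N=111, proportions 0.054054, 0.864865, 0.081081, giving 1−D = 0.242513 (working shown to 6 dp, full precision carried).
Sample 2: N=326, proportions 0.150307, 0.162577, 0.138037, 0.147239, 0.110429, 0.156442, 0.134969, giving 1−D = 0.855358.
Difference = |0.242513 − 0.855358| = 0.612845, i.e. 0.6128 to 4 decimal places.

0.6128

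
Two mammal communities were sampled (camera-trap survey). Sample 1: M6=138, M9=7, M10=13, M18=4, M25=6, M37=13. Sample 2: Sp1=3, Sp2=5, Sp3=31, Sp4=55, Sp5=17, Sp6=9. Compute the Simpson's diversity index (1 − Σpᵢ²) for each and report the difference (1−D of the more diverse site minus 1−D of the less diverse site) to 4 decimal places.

0.2898

Sample 1: N=181, proportions 0.762431, 0.038674, 0.071823, 0.022099, 0.033149, 0.071823, giving 1−D = 0.405299 (working shown to 6 dp, full precision carried).
Sample 2: N=120, proportions 0.025, 0.041667, 0.258333, 0.458333, 0.141667, 0.075, giving 1−D = 0.695139.
Difference = |0.405299 − 0.695139| = 0.289840, i.e. 0.2898 to 4 decimal places.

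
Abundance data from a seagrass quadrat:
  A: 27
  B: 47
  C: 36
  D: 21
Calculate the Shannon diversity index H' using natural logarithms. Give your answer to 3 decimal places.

1.342

Total N = 27+47+36+21 = 131, so the proportions are 0.20611, 0.35878, 0.27481, 0.16031 (working shown to 5 dp, full precision carried).
Each pᵢ ln pᵢ term: 0.20611×(-1.57936)=-0.32552, 0.35878×(-1.02505)=-0.36777, 0.27481×(-1.29168)=-0.35497, 0.16031×(-1.83067)=-0.29347.
Sum = -1.34171, so H' = 1.342.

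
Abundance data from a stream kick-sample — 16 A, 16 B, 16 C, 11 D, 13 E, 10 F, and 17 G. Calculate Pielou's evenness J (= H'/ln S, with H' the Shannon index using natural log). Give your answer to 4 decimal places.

0.9911

Total N = 16+16+16+11+13+10+17 = 99, so the proportions are 0.1616162, 0.1616162, 0.1616162, 0.1111111, 0.1313131, 0.1010101, 0.1717172 (working shown to 7 dp, full precision carried).
H' = −Σ pᵢ ln pᵢ = −((-0.2945505) + (-0.2945505) + (-0.2945505) + (-0.2441361) + (-0.2665880) + (-0.2315692) + (-0.3025496)) = 1.9284943.
With S = 7 species, ln S = 1.9459101, so J = 1.9284943/1.9459101 = 0.9910500, i.e. 0.9911 to 4 decimal places.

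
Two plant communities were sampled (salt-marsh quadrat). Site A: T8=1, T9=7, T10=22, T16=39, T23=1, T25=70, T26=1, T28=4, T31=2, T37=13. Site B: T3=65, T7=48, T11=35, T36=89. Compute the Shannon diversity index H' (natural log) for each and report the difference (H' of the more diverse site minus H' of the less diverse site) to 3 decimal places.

0.233

Site A: N=160, proportions 0.00625, 0.04375, 0.1375, 0.24375, 0.00625, 0.4375, 0.00625, 0.025, 0.0125, 0.08125, giving H' = 1.56159 (working shown to 5 dp, full precision carried).
Site B: N=237, proportions 0.27426, 0.20253, 0.14768, 0.37553, giving H' = 1.32849.
Difference = |1.56159 − 1.32849| = 0.23310, i.e. 0.233 to 3 decimal places.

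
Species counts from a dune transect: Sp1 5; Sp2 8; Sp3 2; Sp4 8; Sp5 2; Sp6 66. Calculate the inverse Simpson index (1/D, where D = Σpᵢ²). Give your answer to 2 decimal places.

Total N = 5+8+2+8+2+66 = 91, so the proportions are 0.05495, 0.08791, 0.02198, 0.08791, 0.02198, 0.72527 (working shown to 5 dp, full precision carried).
D = 0.05495² + 0.08791² + 0.02198² + 0.08791² + 0.02198² + 0.72527² = 0.00302 + 0.00773 + 0.00048 + 0.00773 + 0.00048 + 0.52602 = 0.54547.
So 1/D = 1.8333, i.e. 1.83 to 2 decimal places.

1.83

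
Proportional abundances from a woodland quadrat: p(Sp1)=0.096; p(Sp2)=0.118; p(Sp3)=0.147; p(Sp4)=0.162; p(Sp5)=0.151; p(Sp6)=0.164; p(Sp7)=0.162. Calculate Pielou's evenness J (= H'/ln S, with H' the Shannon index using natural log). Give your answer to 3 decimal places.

H' = −Σ pᵢ ln pᵢ = −((-0.22497) + (-0.25217) + (-0.28185) + (-0.29487) + (-0.28546) + (-0.29649) + (-0.29487)) = 1.93067 (working shown to 5 dp, full precision carried).
With S = 7 species, ln S = 1.94591, so J = 1.93067/1.94591 = 0.99217, i.e. 0.992 to 3 decimal places.

0.992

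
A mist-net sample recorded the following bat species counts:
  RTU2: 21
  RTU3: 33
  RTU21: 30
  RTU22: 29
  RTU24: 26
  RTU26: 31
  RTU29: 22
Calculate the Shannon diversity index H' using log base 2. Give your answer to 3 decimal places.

Total N = 21+33+30+29+26+31+22 = 192, so the proportions are 0.10938, 0.17188, 0.15625, 0.15104, 0.13542, 0.16146, 0.11458 (working shown to 5 dp, full precision carried).
Each pᵢ log₂ pᵢ term: 0.10938×(-3.19265)=-0.34920, 0.17188×(-2.54057)=-0.43666, 0.15625×(-2.67807)=-0.41845, 0.15104×(-2.72698)=-0.41189, 0.13542×(-2.88452)=-0.39061, 0.16146×(-2.63077)=-0.42476, 0.11458×(-3.12553)=-0.35813.
Sum = -2.78970, so H' = 2.790.

2.790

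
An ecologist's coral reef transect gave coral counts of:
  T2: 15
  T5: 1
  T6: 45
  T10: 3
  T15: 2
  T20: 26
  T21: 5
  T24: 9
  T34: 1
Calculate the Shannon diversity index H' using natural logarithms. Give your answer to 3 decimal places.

Total N = 15+1+45+3+2+26+5+9+1 = 107, so the proportions are 0.14019, 0.00935, 0.42056, 0.02804, 0.01869, 0.24299, 0.04673, 0.08411, 0.00935 (working shown to 5 dp, full precision carried).
Each pᵢ ln pᵢ term: 0.14019×(-1.96478)=-0.27544, 0.00935×(-4.67283)=-0.04367, 0.42056×(-0.86617)=-0.36428, 0.02804×(-3.57422)=-0.10021, 0.01869×(-3.97968)=-0.07439, 0.24299×(-1.41473)=-0.34377, 0.04673×(-3.06339)=-0.14315, 0.08411×(-2.47560)=-0.20823, 0.00935×(-4.67283)=-0.04367.
Sum = -1.59680, so H' = 1.597.

1.597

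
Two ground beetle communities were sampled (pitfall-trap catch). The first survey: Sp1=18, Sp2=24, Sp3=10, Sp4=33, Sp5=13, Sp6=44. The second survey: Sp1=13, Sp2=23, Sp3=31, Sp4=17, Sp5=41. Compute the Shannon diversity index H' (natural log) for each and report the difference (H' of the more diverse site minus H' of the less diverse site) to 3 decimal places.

The first survey: N=142, proportions 0.12676, 0.16901, 0.07042, 0.23239, 0.09155, 0.30986, giving H' = 1.67020 (working shown to 5 dp, full precision carried).
The second survey: N=125, proportions 0.104, 0.184, 0.248, 0.136, 0.328, giving H' = 1.52963.
Difference = |1.67020 − 1.52963| = 0.14057, i.e. 0.141 to 3 decimal places.

0.141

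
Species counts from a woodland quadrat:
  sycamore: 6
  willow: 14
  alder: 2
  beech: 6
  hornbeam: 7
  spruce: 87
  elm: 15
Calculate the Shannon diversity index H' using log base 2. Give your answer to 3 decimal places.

Total N = 6+14+2+6+7+87+15 = 137, so the proportions are 0.0438, 0.10219, 0.0146, 0.0438, 0.05109, 0.63504, 0.10949 (working shown to 5 dp, full precision carried).
Each pᵢ log₂ pᵢ term: 0.0438×(-4.51307)=-0.19765, 0.10219×(-3.29068)=-0.33627, 0.0146×(-6.09803)=-0.08902, 0.0438×(-4.51307)=-0.19765, 0.05109×(-4.29068)=-0.21923, 0.63504×(-0.65509)=-0.41601, 0.10949×(-3.19114)=-0.34940.
Sum = -1.80523, so H' = 1.805.

1.805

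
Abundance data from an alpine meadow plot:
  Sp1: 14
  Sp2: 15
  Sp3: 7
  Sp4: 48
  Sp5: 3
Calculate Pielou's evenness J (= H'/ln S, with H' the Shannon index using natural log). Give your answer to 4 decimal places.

Total N = 14+15+7+48+3 = 87, so the proportions are 0.16092, 0.172414, 0.08046, 0.551724, 0.034483 (working shown to 6 dp, full precision carried).
H' = −Σ pᵢ ln pᵢ = −((-0.293976) + (-0.303079) + (-0.202758) + (-0.328114) + (-0.116114)) = 1.244041.
With S = 5 species, ln S = 1.609438, so J = 1.244041/1.609438 = 0.772966, i.e. 0.7730 to 4 decimal places.

0.7730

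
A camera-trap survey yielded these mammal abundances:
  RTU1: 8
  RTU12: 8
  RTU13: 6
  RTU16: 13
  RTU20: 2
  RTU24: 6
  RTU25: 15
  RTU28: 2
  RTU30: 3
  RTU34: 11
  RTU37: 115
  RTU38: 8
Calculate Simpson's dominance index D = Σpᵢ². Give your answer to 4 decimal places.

Total N = 8+8+6+13+2+6+15+2+3+11+115+8 = 197, so the proportions are 0.040609, 0.040609, 0.030457, 0.06599, 0.010152, 0.030457, 0.076142, 0.010152, 0.015228, 0.055838, 0.583756, 0.040609 (working shown to 6 dp, full precision carried).
D = 0.040609² + 0.040609² + 0.030457² + 0.06599² + 0.010152² + 0.030457² + 0.076142² + 0.010152² + 0.015228² + 0.055838² + 0.583756² + 0.040609² = 0.001649 + 0.001649 + 0.000928 + 0.004355 + 0.000103 + 0.000928 + 0.005798 + 0.000103 + 0.000232 + 0.003118 + 0.340771 + 0.001649 = 0.361282.
To 4 decimal places, D = 0.3613.

0.3613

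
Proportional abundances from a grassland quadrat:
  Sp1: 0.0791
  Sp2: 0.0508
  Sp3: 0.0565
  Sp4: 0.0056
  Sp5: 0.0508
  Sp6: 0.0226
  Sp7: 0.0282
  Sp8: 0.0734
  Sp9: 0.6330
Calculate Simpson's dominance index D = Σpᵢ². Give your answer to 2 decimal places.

D = 0.0791² + 0.0508² + 0.0565² + 0.0056² + 0.0508² + 0.0226² + 0.0282² + 0.0734² + 0.633² = 0.0063 + 0.0026 + 0.0032 + 0.0000 + 0.0026 + 0.0005 + 0.0008 + 0.0054 + 0.4007 = 0.4220 (working shown to 4 dp, full precision carried).
To 2 decimal places, D = 0.42.

0.42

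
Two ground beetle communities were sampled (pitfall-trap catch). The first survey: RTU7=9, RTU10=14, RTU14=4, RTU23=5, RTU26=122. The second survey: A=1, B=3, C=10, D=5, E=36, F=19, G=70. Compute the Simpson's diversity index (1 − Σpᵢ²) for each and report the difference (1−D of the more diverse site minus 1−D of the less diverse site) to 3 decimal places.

0.318

The first survey: N=154, proportions 0.05844, 0.09091, 0.02597, 0.03247, 0.79221, giving 1−D = 0.35900 (working shown to 5 dp, full precision carried).
The second survey: N=144, proportions 0.00694, 0.02083, 0.06944, 0.03472, 0.25, 0.13194, 0.48611, giving 1−D = 0.67728.
Difference = |0.35900 − 0.67728| = 0.31828, i.e. 0.318 to 3 decimal places.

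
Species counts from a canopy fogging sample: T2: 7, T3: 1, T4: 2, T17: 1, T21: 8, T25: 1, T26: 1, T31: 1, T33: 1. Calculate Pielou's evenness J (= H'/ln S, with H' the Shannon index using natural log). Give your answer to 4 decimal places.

0.8009

Total N = 7+1+2+1+8+1+1+1+1 = 23, so the proportions are 0.304348, 0.043478, 0.086957, 0.043478, 0.347826, 0.043478, 0.043478, 0.043478, 0.043478 (working shown to 6 dp, full precision carried).
H' = −Σ pᵢ ln pᵢ = −((-0.362047) + (-0.136326) + (-0.212378) + (-0.136326) + (-0.367323) + (-0.136326) + (-0.136326) + (-0.136326) + (-0.136326)) = 1.759703.
With S = 9 species, ln S = 2.197225, so J = 1.759703/2.197225 = 0.800875, i.e. 0.8009 to 4 decimal places.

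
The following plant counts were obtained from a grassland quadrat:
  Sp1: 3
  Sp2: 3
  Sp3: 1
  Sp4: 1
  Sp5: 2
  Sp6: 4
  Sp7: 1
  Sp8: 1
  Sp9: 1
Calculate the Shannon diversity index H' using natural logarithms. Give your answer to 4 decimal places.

Total N = 3+3+1+1+2+4+1+1+1 = 17, so the proportions are 0.176471, 0.176471, 0.058824, 0.058824, 0.117647, 0.235294, 0.058824, 0.058824, 0.058824 (working shown to 6 dp, full precision carried).
Each pᵢ ln pᵢ term: 0.176471×(-1.734601)=-0.306106, 0.176471×(-1.734601)=-0.306106, 0.058824×(-2.833213)=-0.166660, 0.058824×(-2.833213)=-0.166660, 0.117647×(-2.140066)=-0.251772, 0.235294×(-1.446919)=-0.340452, 0.058824×(-2.833213)=-0.166660, 0.058824×(-2.833213)=-0.166660, 0.058824×(-2.833213)=-0.166660.
Sum = -2.037734, so H' = 2.0377.

2.0377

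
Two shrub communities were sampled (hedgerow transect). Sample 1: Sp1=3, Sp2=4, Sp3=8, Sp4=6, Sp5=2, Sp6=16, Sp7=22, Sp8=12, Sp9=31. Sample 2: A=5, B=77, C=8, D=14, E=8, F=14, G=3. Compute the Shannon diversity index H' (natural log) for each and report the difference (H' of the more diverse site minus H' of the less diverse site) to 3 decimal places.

Sample 1: N=104, proportions 0.02885, 0.03846, 0.07692, 0.05769, 0.01923, 0.15385, 0.21154, 0.11538, 0.29808, giving H' = 1.89198 (working shown to 5 dp, full precision carried).
Sample 2: N=129, proportions 0.03876, 0.5969, 0.06202, 0.10853, 0.06202, 0.10853, 0.02326, giving H' = 1.34833.
Difference = |1.89198 − 1.34833| = 0.54365, i.e. 0.544 to 3 decimal places.

0.544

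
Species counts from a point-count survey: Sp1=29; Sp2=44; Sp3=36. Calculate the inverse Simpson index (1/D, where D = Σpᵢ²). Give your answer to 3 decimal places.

Total N = 29+44+36 = 109, so the proportions are 0.266055, 0.40367, 0.330275 (working shown to 6 dp, full precision carried).
D = 0.266055² + 0.40367² + 0.330275² = 0.070785 + 0.162949 + 0.109082 = 0.342816.
So 1/D = 2.91701, i.e. 2.917 to 3 decimal places.

2.917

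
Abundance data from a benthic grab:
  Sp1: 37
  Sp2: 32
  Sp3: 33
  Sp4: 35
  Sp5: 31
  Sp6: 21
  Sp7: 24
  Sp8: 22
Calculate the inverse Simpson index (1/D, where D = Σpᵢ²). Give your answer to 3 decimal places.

7.703

Total N = 37+32+33+35+31+21+24+22 = 235, so the proportions are 0.1574468, 0.1361702, 0.1404255, 0.1489362, 0.1319149, 0.0893617, 0.1021277, 0.093617 (working shown to 7 dp, full precision carried).
D = 0.1574468² + 0.1361702² + 0.1404255² + 0.1489362² + 0.1319149² + 0.0893617² + 0.1021277² + 0.093617² = 0.0247895 + 0.0185423 + 0.0197193 + 0.0221820 + 0.0174015 + 0.0079855 + 0.0104301 + 0.0087641 = 0.1298144.
So 1/D = 7.70331, i.e. 7.703 to 3 decimal places.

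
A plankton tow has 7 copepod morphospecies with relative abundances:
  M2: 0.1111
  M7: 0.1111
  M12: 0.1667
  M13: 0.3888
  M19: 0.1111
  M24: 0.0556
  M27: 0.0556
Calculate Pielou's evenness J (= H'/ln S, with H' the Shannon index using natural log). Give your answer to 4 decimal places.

0.8837

H' = −Σ pᵢ ln pᵢ = −((-0.244123) + (-0.244123) + (-0.298653) + (-0.367296) + (-0.244123) + (-0.160660) + (-0.160660)) = 1.719637 (working shown to 6 dp, full precision carried).
With S = 7 species, ln S = 1.945910, so J = 1.719637/1.945910 = 0.883719, i.e. 0.8837 to 4 decimal places.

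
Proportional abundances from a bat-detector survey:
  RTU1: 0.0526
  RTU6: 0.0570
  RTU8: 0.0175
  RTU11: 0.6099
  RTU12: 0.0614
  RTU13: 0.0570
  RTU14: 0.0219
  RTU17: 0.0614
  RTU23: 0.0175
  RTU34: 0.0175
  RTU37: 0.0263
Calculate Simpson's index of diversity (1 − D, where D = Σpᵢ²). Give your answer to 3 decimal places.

0.609

D = 0.0526² + 0.057² + 0.0175² + 0.6099² + 0.0614² + 0.057² + 0.0219² + 0.0614² + 0.0175² + 0.0175² + 0.0263² = 0.00277 + 0.00325 + 0.00031 + 0.37198 + 0.00377 + 0.00325 + 0.00048 + 0.00377 + 0.00031 + 0.00031 + 0.00069 = 0.39087 (working shown to 5 dp, full precision carried).
So 1 − D = 0.60913, i.e. 0.609 to 3 decimal places.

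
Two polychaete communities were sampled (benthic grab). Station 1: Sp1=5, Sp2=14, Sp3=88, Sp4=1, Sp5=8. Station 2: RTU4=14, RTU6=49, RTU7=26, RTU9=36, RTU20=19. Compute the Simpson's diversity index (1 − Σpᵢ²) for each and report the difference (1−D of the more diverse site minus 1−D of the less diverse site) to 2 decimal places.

Station 1: N=116, proportions 0.0431, 0.1207, 0.7586, 0.0086, 0.069, giving 1−D = 0.4032 (working shown to 4 dp, full precision carried).
Station 2: N=144, proportions 0.0972, 0.3403, 0.1806, 0.25, 0.1319, giving 1−D = 0.7622.
Difference = |0.4032 − 0.7622| = 0.3590, i.e. 0.36 to 2 decimal places.

0.36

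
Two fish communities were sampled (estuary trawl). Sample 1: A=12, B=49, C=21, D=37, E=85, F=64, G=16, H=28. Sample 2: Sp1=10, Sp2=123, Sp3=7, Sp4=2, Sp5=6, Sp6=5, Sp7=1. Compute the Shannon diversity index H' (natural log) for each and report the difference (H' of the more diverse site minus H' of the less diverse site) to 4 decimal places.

Sample 1: N=312, proportions 0.038462, 0.157051, 0.067308, 0.11859, 0.272436, 0.205128, 0.051282, 0.089744, giving H' = 1.898407 (working shown to 6 dp, full precision carried).
Sample 2: N=154, proportions 0.064935, 0.798701, 0.045455, 0.012987, 0.038961, 0.032468, 0.006494, giving H' = 0.824421.
Difference = |1.898407 − 0.824421| = 1.073986, i.e. 1.0740 to 4 decimal places.

1.0740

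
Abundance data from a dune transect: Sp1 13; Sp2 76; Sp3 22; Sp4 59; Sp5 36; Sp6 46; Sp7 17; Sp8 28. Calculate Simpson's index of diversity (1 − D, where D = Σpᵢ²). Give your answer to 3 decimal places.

0.837

Total N = 13+76+22+59+36+46+17+28 = 297, so the proportions are 0.04377, 0.25589, 0.07407, 0.19865, 0.12121, 0.15488, 0.05724, 0.09428 (working shown to 5 dp, full precision carried).
D = 0.04377² + 0.25589² + 0.07407² + 0.19865² + 0.12121² + 0.15488² + 0.05724² + 0.09428² = 0.00192 + 0.06548 + 0.00549 + 0.03946 + 0.01469 + 0.02399 + 0.00328 + 0.00889 = 0.16319.
So 1 − D = 0.83681, i.e. 0.837 to 3 decimal places.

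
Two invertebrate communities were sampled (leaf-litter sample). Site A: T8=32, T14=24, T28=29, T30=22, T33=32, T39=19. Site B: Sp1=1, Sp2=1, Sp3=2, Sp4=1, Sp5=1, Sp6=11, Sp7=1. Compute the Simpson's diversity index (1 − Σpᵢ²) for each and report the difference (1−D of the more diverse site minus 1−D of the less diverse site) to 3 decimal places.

Site A: N=158, proportions 0.202532, 0.151899, 0.183544, 0.139241, 0.202532, 0.120253, giving 1−D = 0.827351 (working shown to 6 dp, full precision carried).
Site B: N=18, proportions 0.055556, 0.055556, 0.111111, 0.055556, 0.055556, 0.611111, 0.055556, giving 1−D = 0.598765.
Difference = |0.827351 − 0.598765| = 0.228586, i.e. 0.229 to 3 decimal places.

0.229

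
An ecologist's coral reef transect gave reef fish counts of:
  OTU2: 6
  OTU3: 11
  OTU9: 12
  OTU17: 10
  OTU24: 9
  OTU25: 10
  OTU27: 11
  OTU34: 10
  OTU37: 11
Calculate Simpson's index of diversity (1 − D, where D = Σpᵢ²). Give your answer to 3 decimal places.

0.886

Total N = 6+11+12+10+9+10+11+10+11 = 90, so the proportions are 0.06667, 0.12222, 0.13333, 0.11111, 0.1, 0.11111, 0.12222, 0.11111, 0.12222 (working shown to 5 dp, full precision carried).
D = 0.06667² + 0.12222² + 0.13333² + 0.11111² + 0.1² + 0.11111² + 0.12222² + 0.11111² + 0.12222² = 0.00444 + 0.01494 + 0.01778 + 0.01235 + 0.01000 + 0.01235 + 0.01494 + 0.01235 + 0.01494 = 0.11407.
So 1 − D = 0.88593, i.e. 0.886 to 3 decimal places.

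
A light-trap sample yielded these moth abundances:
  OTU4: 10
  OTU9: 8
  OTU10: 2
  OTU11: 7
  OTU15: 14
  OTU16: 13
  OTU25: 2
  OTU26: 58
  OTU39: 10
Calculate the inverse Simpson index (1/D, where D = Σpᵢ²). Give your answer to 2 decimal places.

Total N = 10+8+2+7+14+13+2+58+10 = 124, so the proportions are 0.080645, 0.064516, 0.016129, 0.056452, 0.112903, 0.104839, 0.016129, 0.467742, 0.080645 (working shown to 6 dp, full precision carried).
D = 0.080645² + 0.064516² + 0.016129² + 0.056452² + 0.112903² + 0.104839² + 0.016129² + 0.467742² + 0.080645² = 0.006504 + 0.004162 + 0.000260 + 0.003187 + 0.012747 + 0.010991 + 0.000260 + 0.218783 + 0.006504 = 0.263398.
So 1/D = 3.7965, i.e. 3.80 to 2 decimal places.

3.80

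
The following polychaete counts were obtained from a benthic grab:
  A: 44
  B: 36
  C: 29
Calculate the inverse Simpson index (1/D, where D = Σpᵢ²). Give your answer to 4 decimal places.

2.9170

Total N = 44+36+29 = 109, so the proportions are 0.4036697, 0.3302752, 0.266055 (working shown to 7 dp, full precision carried).
D = 0.4036697² + 0.3302752² + 0.266055² = 0.1629492 + 0.1090817 + 0.0707853 = 0.3428163.
So 1/D = 2.917014, i.e. 2.9170 to 4 decimal places.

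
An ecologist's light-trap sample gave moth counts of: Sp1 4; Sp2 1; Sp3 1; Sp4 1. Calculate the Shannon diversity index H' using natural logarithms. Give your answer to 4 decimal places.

1.1537

Total N = 4+1+1+1 = 7, so the proportions are 0.571429, 0.142857, 0.142857, 0.142857 (working shown to 6 dp, full precision carried).
Each pᵢ ln pᵢ term: 0.571429×(-0.559616)=-0.319780, 0.142857×(-1.945910)=-0.277987, 0.142857×(-1.945910)=-0.277987, 0.142857×(-1.945910)=-0.277987.
Sum = -1.153742, so H' = 1.1537.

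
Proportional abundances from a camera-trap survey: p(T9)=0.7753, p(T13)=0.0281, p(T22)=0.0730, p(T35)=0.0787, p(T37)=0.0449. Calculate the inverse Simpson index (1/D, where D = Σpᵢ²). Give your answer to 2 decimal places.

D = 0.7753² + 0.0281² + 0.073² + 0.0787² + 0.0449² = 0.60109 + 0.00079 + 0.00533 + 0.00619 + 0.00202 = 0.61542 (working shown to 5 dp, full precision carried).
So 1/D = 1.6249, i.e. 1.62 to 2 decimal places.

1.62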